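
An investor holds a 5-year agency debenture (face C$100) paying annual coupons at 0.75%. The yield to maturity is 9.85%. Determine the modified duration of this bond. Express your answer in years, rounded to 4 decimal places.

Periodic yield y = 0.0985. First find Macaulay duration:
  t   CF        PV=CF/(1+0.0985)^t    t·PV
  1         0.75         0.6827         0.6827
  2         0.75         0.6215         1.2431
  3         0.75         0.5658         1.6974
  4         0.75         0.5151         2.0603
  5       100.75        62.9861       314.9305
  Σ                     65.3712       320.6140
P = 65.3712; Macaulay duration = 320.6140 / 65.3712 = 4.90451 years.
Modified duration = D_Mac / (1 + y) = 4.90451 / 1.0985 = 4.46473 years.

4.4647 years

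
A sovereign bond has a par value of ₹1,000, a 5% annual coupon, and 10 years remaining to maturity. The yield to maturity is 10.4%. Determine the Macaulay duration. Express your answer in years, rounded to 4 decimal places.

7.6230 years

Periodic yield y = 0.104. Discount each cash flow and weight by its year:
  t   CF        PV=CF/(1+0.104)^t    t·PV
  1        50.00        45.2899        45.2899
  2        50.00        41.0234        82.0468
  3        50.00        37.1589       111.4767
  4        50.00        33.6584       134.6337
  5        50.00        30.4877       152.4385
  6        50.00        27.6157       165.6940
  7        50.00        25.0142       175.0993
  8        50.00        22.6578       181.2623
  9        50.00        20.5234       184.7102
  10    1,050.00       390.3899     3,903.8989
  Σ                    673.8192     5,136.5503
Price P = Σ PV = 673.8192.
Macaulay duration = Σ(t·PV) / P = 5,136.5503 / 673.8192 = 7.62304 years.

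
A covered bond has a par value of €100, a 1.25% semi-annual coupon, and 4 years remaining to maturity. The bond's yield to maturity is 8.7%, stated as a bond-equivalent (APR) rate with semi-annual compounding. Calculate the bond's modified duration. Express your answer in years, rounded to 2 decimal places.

Periodic yield y = 0.0435. First find Macaulay duration:
  t   CF        PV=CF/(1+0.0435)^t    t·PV
  1        0.625         0.5989         0.5989
  2        0.625         0.5740         1.1480
  3        0.625         0.5501         1.6502
  4        0.625         0.5271         2.1085
  5        0.625         0.5051         2.5257
  6        0.625         0.4841         2.9045
  7        0.625         0.4639         3.2474
  8      100.625        71.5758       572.6065
  Σ                     75.2790       586.7896
P = 75.2790; Macaulay duration = 586.7896 / 75.2790 = 7.79486 half-year periods = 3.89743 years.
Modified duration = D_Mac / (1 + y) = 3.89743 / 1.0435 = 3.73496 years.

3.73 years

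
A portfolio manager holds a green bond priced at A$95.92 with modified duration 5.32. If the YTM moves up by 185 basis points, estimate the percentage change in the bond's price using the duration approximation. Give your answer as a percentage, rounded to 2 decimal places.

-9.84%

Duration approximation: ΔP/P ≈ -D_mod · Δy = -5.32 × (+0.0185) = -0.098420.
As a percentage: -9.8420%.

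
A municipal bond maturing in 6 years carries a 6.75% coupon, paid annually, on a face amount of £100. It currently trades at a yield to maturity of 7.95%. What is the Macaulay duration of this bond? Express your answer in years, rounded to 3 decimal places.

Periodic yield y = 0.0795. Discount each cash flow and weight by its year:
  t   CF        PV=CF/(1+0.0795)^t    t·PV
  1         6.75         6.2529         6.2529
  2         6.75         5.7924        11.5848
  3         6.75         5.3658        16.0975
  4         6.75         4.9707        19.8826
  5         6.75         4.6046        23.0229
  6       106.75        67.4578       404.7466
  Σ                     94.4441       481.5873
Price P = Σ PV = 94.4441.
Macaulay duration = Σ(t·PV) / P = 481.5873 / 94.4441 = 5.09918 years.

5.099 years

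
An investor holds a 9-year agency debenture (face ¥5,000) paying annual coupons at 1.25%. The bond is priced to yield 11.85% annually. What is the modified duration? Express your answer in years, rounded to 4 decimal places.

Periodic yield y = 0.1185. First find Macaulay duration:
  t   CF        PV=CF/(1+0.1185)^t    t·PV
  1        62.50        55.8784        55.8784
  2        62.50        49.9583        99.9167
  3        62.50        44.6655       133.9965
  4        62.50        39.9334       159.7335
  5        62.50        35.7026       178.5131
  6        62.50        31.9201       191.5205
  7        62.50        28.5383       199.7681
  8        62.50        25.5148       204.1184
  9     5,062.50     1,847.7412    16,629.6707
  Σ                  2,159.8526    17,853.1159
P = 2,159.8526; Macaulay duration = 17,853.1159 / 2,159.8526 = 8.26590 years.
Modified duration = D_Mac / (1 + y) = 8.26590 / 1.1185 = 7.39016 years.

7.3902 years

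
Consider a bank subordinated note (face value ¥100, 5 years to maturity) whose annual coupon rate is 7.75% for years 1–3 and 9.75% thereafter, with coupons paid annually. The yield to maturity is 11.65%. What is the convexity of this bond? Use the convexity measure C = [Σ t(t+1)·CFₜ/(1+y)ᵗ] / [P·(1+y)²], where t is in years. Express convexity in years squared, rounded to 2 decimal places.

With y = 0.1165:
  t   CF        PV=CF/(1+0.1165)^t    t·PV        t(t+1)·PV
  1         7.75         6.9413         6.9413          13.8827
  2         7.75         6.2170        12.4341          37.3023
  3         7.75         5.5683        16.7050          66.8200
  4         9.75         6.2744        25.0975         125.4873
  5       109.75        63.2573       316.2867       1,897.7201
  Σ                     88.2584       377.4646       2,141.2123
P = 88.2584.
Convexity = Σ t(t+1)·PV / [P·(1+y)²] = 2,141.2123 / (88.2584 × 1.246572) = 19.46194.

19.46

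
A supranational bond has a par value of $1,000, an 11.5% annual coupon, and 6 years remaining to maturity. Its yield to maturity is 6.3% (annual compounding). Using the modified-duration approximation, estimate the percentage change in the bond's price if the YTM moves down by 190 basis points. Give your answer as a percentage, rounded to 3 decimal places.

+8.585%

Periodic yield y = 0.063. Modified duration first:
  t   CF        PV=CF/(1+0.063)^t    t·PV
  1       115.00       108.1844       108.1844
  2       115.00       101.7727       203.5454
  3       115.00        95.7410       287.2231
  4       115.00        90.0668       360.2672
  5       115.00        84.7289       423.6445
  6     1,115.00       772.8145     4,636.8872
  Σ                  1,253.3083     6,019.7517
P = 1,253.3083; D_Mac = 4.80309 yrs; D_mod = 4.80309/(1+0.063) = 4.51843 yrs.
ΔP/P ≈ -D_mod · Δy = -4.51843 × (-0.019) = +0.085850 = +8.5850%.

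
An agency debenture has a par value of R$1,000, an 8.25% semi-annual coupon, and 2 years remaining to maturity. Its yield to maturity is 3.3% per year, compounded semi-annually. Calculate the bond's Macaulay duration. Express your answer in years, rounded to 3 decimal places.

1.890 years

Periodic yield y = 0.0165. Discount each cash flow and weight by its period:
  t   CF        PV=CF/(1+0.0165)^t    t·PV
  1        41.25        40.5804        40.5804
  2        41.25        39.9217        79.8434
  3        41.25        39.2737       117.8211
  4     1,041.25       975.2714     3,901.0855
  Σ                  1,095.0472     4,139.3305
Price P = Σ PV = 1,095.0472.
Macaulay duration = Σ(t·PV) / P = 4,139.3305 / 1,095.0472 = 3.78005 half-year periods.
In years: 3.78005 / 2 = 1.89002 years.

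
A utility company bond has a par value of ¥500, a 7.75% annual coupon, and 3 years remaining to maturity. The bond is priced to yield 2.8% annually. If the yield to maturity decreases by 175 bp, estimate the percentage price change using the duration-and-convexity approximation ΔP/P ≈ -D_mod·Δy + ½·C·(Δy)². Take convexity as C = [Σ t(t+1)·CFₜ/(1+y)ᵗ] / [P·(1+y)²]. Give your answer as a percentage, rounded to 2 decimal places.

+4.93%

With y = 0.028:
  t   CF        PV=CF/(1+0.028)^t    t·PV        t(t+1)·PV
  1        38.75        37.6946        37.6946          75.3891
  2        38.75        36.6679        73.3357         220.0071
  3       538.75       495.9158     1,487.7474       5,950.9895
  Σ                    570.2782     1,598.7776       6,246.3857
P = 570.2782; D_Mac = 2.80350 yrs; D_mod = 2.72714 yrs; C = 10.36468.
Duration effect: -2.72714 × (-0.0175) = +0.047725
Convexity effect: 0.5 × 10.36468 × (-0.0175)² = +0.0015871
ΔP/P ≈ +0.047725 + 0.0015871 = +0.049312 = +4.9312%.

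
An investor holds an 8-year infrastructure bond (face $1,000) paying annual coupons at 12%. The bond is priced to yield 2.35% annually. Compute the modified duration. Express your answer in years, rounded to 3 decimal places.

Periodic yield y = 0.0235. First find Macaulay duration:
  t   CF        PV=CF/(1+0.0235)^t    t·PV
  1       120.00       117.2447       117.2447
  2       120.00       114.5528       229.1055
  3       120.00       111.9226       335.7677
  4       120.00       109.3528       437.4111
  5       120.00       106.8420       534.2100
  6       120.00       104.3889       626.3332
  7       120.00       101.9920       713.9443
  8     1,120.00       930.0692     7,440.5533
  Σ                  1,696.3650    10,434.5700
P = 1,696.3650; Macaulay duration = 10,434.5700 / 1,696.3650 = 6.15114 years.
Modified duration = D_Mac / (1 + y) = 6.15114 / 1.0235 = 6.00990 years.

6.010 years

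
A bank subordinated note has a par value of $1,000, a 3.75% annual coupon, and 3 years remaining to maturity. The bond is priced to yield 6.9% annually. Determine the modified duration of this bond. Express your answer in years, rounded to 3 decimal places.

Periodic yield y = 0.069. First find Macaulay duration:
  t   CF        PV=CF/(1+0.069)^t    t·PV
  1        37.50        35.0795        35.0795
  2        37.50        32.8153        65.6305
  3     1,037.50       849.2880     2,547.8640
  Σ                    917.1828     2,648.5740
P = 917.1828; Macaulay duration = 2,648.5740 / 917.1828 = 2.88773 years.
Modified duration = D_Mac / (1 + y) = 2.88773 / 1.069 = 2.70134 years.

2.701 years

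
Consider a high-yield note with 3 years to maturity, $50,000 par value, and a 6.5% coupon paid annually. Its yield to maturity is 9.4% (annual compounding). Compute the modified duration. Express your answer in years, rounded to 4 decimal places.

2.5715 years

Periodic yield y = 0.094. First find Macaulay duration:
  t   CF        PV=CF/(1+0.094)^t    t·PV
  1     3,250.00     2,970.7495     2,970.7495
  2     3,250.00     2,715.4932     5,430.9864
  3    53,250.00    40,669.3888   122,008.1665
  Σ                 46,355.6316   130,409.9024
P = 46,355.6316; Macaulay duration = 130,409.9024 / 46,355.6316 = 2.81325 years.
Modified duration = D_Mac / (1 + y) = 2.81325 / 1.094 = 2.57152 years.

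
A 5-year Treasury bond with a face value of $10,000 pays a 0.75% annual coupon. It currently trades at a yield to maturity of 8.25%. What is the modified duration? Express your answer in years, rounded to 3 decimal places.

Periodic yield y = 0.0825. First find Macaulay duration:
  t   CF        PV=CF/(1+0.0825)^t    t·PV
  1        75.00        69.2841        69.2841
  2        75.00        64.0038       128.0075
  3        75.00        59.1259       177.3776
  4        75.00        54.6197       218.4790
  5    10,075.00     6,778.0619    33,890.3094
  Σ                  7,025.0953    34,483.4576
P = 7,025.0953; Macaulay duration = 34,483.4576 / 7,025.0953 = 4.90861 years.
Modified duration = D_Mac / (1 + y) = 4.90861 / 1.0825 = 4.53451 years.

4.535 years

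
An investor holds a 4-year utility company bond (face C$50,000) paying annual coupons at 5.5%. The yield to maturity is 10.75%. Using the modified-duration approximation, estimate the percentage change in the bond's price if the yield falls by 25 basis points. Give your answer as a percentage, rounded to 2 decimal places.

+0.83%

Periodic yield y = 0.1075. Modified duration first:
  t   CF        PV=CF/(1+0.1075)^t    t·PV
  1     2,750.00     2,483.0700     2,483.0700
  2     2,750.00     2,242.0496     4,484.0993
  3     2,750.00     2,024.4241     6,073.2722
  4    52,750.00    35,062.8751   140,251.5003
  Σ                 41,812.4188   153,291.9417
P = 41,812.4188; D_Mac = 3.66618 yrs; D_mod = 3.66618/(1+0.1075) = 3.31032 yrs.
ΔP/P ≈ -D_mod · Δy = -3.31032 × (-0.0025) = +0.008276 = +0.8276%.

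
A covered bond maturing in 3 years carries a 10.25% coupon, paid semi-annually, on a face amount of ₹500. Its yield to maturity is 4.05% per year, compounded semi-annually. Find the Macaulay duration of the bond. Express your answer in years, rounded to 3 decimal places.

2.687 years

Periodic yield y = 0.02025. Discount each cash flow and weight by its period:
  t   CF        PV=CF/(1+0.02025)^t    t·PV
  1       25.625        25.1164        25.1164
  2       25.625        24.6179        49.2358
  3       25.625        24.1293        72.3878
  4       25.625        23.6503        94.6014
  5       25.625        23.1809       115.9047
  6      525.625       466.0542     2,796.3250
  Σ                    586.7490     3,153.5710
Price P = Σ PV = 586.7490.
Macaulay duration = Σ(t·PV) / P = 3,153.5710 / 586.7490 = 5.37465 half-year periods.
In years: 5.37465 / 2 = 2.68733 years.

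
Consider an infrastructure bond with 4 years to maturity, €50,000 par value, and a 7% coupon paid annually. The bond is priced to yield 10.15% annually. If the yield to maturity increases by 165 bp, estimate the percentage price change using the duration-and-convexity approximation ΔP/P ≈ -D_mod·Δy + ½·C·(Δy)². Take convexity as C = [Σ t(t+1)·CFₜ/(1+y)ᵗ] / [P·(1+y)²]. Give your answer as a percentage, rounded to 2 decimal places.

With y = 0.1015:
  t   CF        PV=CF/(1+0.1015)^t    t·PV        t(t+1)·PV
  1     3,500.00     3,177.4852     3,177.4852       6,354.9705
  2     3,500.00     2,884.6893     5,769.3786      17,308.1357
  3     3,500.00     2,618.8736     7,856.6208      31,426.4834
  4    53,500.00    36,342.5818   145,370.3270     726,851.6351
  Σ                 45,023.6299   162,173.8117     781,941.2246
P = 45,023.6299; D_Mac = 3.60197 yrs; D_mod = 3.27006 yrs; C = 14.31412.
Duration effect: -3.27006 × (+0.0165) = -0.053956
Convexity effect: 0.5 × 14.31412 × (0.0165)² = +0.0019485
ΔP/P ≈ -0.053956 + 0.0019485 = -0.052007 = -5.2007%.

-5.20%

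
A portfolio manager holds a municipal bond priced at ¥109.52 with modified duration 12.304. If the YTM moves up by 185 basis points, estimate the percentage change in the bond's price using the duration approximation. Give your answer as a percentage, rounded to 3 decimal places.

-22.762%

Duration approximation: ΔP/P ≈ -D_mod · Δy = -12.304 × (+0.0185) = -0.227624.
As a percentage: -22.7624%.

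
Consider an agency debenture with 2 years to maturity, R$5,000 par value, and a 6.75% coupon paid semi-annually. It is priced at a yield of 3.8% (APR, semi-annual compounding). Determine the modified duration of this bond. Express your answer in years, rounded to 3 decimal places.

Periodic yield y = 0.019. First find Macaulay duration:
  t   CF        PV=CF/(1+0.019)^t    t·PV
  1       168.75       165.6035       165.6035
  2       168.75       162.5157       325.0315
  3       168.75       159.4855       478.4565
  4     5,168.75     4,793.8980    19,175.5921
  Σ                  5,281.5028    20,144.6836
P = 5,281.5028; Macaulay duration = 20,144.6836 / 5,281.5028 = 3.81420 half-year periods = 1.90710 years.
Modified duration = D_Mac / (1 + y) = 1.90710 / 1.019 = 1.87154 years.

1.872 years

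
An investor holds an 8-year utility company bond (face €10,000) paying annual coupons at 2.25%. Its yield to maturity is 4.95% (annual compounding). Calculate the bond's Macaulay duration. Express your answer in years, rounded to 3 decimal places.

Periodic yield y = 0.0495. Discount each cash flow and weight by its year:
  t   CF        PV=CF/(1+0.0495)^t    t·PV
  1       225.00       214.3878       214.3878
  2       225.00       204.2761       408.5523
  3       225.00       194.6414       583.9242
  4       225.00       185.4611       741.8443
  5       225.00       176.7137       883.5687
  6       225.00       168.3790     1,010.2738
  7       225.00       160.4373     1,123.0613
  8    10,225.00     6,947.1036    55,576.8285
  Σ                  8,251.4000    60,542.4408
Price P = Σ PV = 8,251.4000.
Macaulay duration = Σ(t·PV) / P = 60,542.4408 / 8,251.4000 = 7.33723 years.

7.337 years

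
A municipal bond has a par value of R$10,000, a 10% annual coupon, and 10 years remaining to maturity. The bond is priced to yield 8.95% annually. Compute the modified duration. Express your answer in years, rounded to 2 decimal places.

6.30 years

Periodic yield y = 0.0895. First find Macaulay duration:
  t   CF        PV=CF/(1+0.0895)^t    t·PV
  1     1,000.00       917.8522       917.8522
  2     1,000.00       842.4527     1,684.9054
  3     1,000.00       773.2471     2,319.7413
  4     1,000.00       709.7266     2,838.9063
  5     1,000.00       651.4241     3,257.1205
  6     1,000.00       597.9111     3,587.4664
  7     1,000.00       548.7940     3,841.5580
  8     1,000.00       503.7118     4,029.6944
  9     1,000.00       462.3330     4,160.9970
  10   11,000.00     4,667.8871    46,678.8706
  Σ                 10,675.3396    73,317.1121
P = 10,675.3396; Macaulay duration = 73,317.1121 / 10,675.3396 = 6.86790 years.
Modified duration = D_Mac / (1 + y) = 6.86790 / 1.0895 = 6.30371 years.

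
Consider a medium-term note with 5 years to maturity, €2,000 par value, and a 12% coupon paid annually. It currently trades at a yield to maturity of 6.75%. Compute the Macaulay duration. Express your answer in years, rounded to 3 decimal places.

Periodic yield y = 0.0675. Discount each cash flow and weight by its year:
  t   CF        PV=CF/(1+0.0675)^t    t·PV
  1       240.00       224.8244       224.8244
  2       240.00       210.6083       421.2166
  3       240.00       197.2911       591.8734
  4       240.00       184.8161       739.2642
  5     2,240.00     1,615.8781     8,079.3906
  Σ                  2,433.4180    10,056.5692
Price P = Σ PV = 2,433.4180.
Macaulay duration = Σ(t·PV) / P = 10,056.5692 / 2,433.4180 = 4.13269 years.

4.133 years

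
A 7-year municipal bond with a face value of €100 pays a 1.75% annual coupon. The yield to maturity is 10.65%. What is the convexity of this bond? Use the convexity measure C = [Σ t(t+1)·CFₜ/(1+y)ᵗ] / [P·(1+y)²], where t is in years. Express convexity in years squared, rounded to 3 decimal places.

41.533

With y = 0.1065:
  t   CF        PV=CF/(1+0.1065)^t    t·PV        t(t+1)·PV
  1         1.75         1.5816         1.5816           3.1631
  2         1.75         1.4293         2.8587           8.5760
  3         1.75         1.2918         3.8753          15.5012
  4         1.75         1.1674         4.6697          23.3487
  5         1.75         1.0551         5.2753          31.6521
  6         1.75         0.9535         5.7211          40.0478
  7       101.75        50.1042       350.7297       2,805.8375
  Σ                     57.5829       374.7114       2,928.1264
P = 57.5829.
Convexity = Σ t(t+1)·PV / [P·(1+y)²] = 2,928.1264 / (57.5829 × 1.224342) = 41.53299.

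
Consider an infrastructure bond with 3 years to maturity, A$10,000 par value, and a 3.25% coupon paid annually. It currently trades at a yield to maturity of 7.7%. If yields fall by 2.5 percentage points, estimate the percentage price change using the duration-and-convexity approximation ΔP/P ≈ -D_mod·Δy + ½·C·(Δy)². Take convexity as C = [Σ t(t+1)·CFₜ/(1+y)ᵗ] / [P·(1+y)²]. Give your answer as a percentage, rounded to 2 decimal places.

With y = 0.077:
  t   CF        PV=CF/(1+0.077)^t    t·PV        t(t+1)·PV
  1       325.00       301.7642       301.7642         603.5283
  2       325.00       280.1896       560.3791       1,681.1374
  3    10,325.00     8,265.0018    24,795.0053      99,180.0211
  Σ                  8,846.9555    25,657.1486     101,464.6868
P = 8,846.9555; D_Mac = 2.90011 yrs; D_mod = 2.69277 yrs; C = 9.88757.
Duration effect: -2.69277 × (-0.025) = +0.067319
Convexity effect: 0.5 × 9.88757 × (-0.025)² = +0.0030899
ΔP/P ≈ +0.067319 + 0.0030899 = +0.070409 = +7.0409%.

+7.04%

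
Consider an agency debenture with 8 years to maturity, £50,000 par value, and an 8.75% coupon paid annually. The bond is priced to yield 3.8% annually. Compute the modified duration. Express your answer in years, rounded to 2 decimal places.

6.12 years

Periodic yield y = 0.038. First find Macaulay duration:
  t   CF        PV=CF/(1+0.038)^t    t·PV
  1     4,375.00     4,214.8362     4,214.8362
  2     4,375.00     4,060.5359     8,121.0717
  3     4,375.00     3,911.8843    11,735.6528
  4     4,375.00     3,768.6746    15,074.6985
  5     4,375.00     3,630.7077    18,153.5386
  6     4,375.00     3,497.7916    20,986.7499
  7     4,375.00     3,369.7415    23,588.1903
  8    54,375.00    40,347.8541   322,782.8329
  Σ                 66,802.0259   424,657.5709
P = 66,802.0259; Macaulay duration = 424,657.5709 / 66,802.0259 = 6.35696 years.
Modified duration = D_Mac / (1 + y) = 6.35696 / 1.038 = 6.12424 years.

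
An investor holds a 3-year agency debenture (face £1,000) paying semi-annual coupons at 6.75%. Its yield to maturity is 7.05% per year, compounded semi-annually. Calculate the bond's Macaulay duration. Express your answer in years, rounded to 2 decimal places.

2.76 years

Periodic yield y = 0.03525. Discount each cash flow and weight by its period:
  t   CF        PV=CF/(1+0.03525)^t    t·PV
  1        33.75        32.6008        32.6008
  2        33.75        31.4908        62.9815
  3        33.75        30.4185        91.2556
  4        33.75        29.3828       117.5311
  5        33.75        28.3823       141.9115
  6     1,033.75       839.7385     5,038.4313
  Σ                    992.0137     5,484.7118
Price P = Σ PV = 992.0137.
Macaulay duration = Σ(t·PV) / P = 5,484.7118 / 992.0137 = 5.52887 half-year periods.
In years: 5.52887 / 2 = 2.76443 years.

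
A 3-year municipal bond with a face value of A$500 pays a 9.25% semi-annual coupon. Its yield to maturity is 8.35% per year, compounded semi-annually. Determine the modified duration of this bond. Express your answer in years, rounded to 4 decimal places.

Periodic yield y = 0.04175. First find Macaulay duration:
  t   CF        PV=CF/(1+0.04175)^t    t·PV
  1       23.125        22.1982        22.1982
  2       23.125        21.3086        42.6172
  3       23.125        20.4546        61.3638
  4       23.125        19.6349        78.5394
  5       23.125        18.8480        94.2398
  6      523.125       409.2837     2,455.7020
  Σ                    511.7279     2,754.6605
P = 511.7279; Macaulay duration = 2,754.6605 / 511.7279 = 5.38306 half-year periods = 2.69153 years.
Modified duration = D_Mac / (1 + y) = 2.69153 / 1.04175 = 2.58366 years.

2.5837 years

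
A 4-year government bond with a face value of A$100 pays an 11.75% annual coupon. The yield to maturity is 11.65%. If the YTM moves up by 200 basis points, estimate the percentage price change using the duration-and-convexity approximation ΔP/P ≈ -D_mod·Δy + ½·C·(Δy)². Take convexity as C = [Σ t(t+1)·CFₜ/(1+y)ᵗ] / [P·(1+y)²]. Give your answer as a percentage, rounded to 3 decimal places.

-5.855%

With y = 0.1165:
  t   CF        PV=CF/(1+0.1165)^t    t·PV        t(t+1)·PV
  1        11.75        10.5240        10.5240          21.0479
  2        11.75         9.4258        18.8517          56.5551
  3        11.75         8.4423        25.3270         101.3078
  4       111.75        71.9139       287.6555       1,438.2773
  Σ                    100.3060       342.3581       1,617.1881
P = 100.3060; D_Mac = 3.41314 yrs; D_mod = 3.05700 yrs; C = 12.93350.
Duration effect: -3.05700 × (+0.02) = -0.061140
Convexity effect: 0.5 × 12.93350 × (0.02)² = +0.0025867
ΔP/P ≈ -0.061140 + 0.0025867 = -0.058553 = -5.8553%.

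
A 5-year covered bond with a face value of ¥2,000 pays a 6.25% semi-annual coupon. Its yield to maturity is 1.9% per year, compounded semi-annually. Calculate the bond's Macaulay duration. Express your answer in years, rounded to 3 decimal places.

Periodic yield y = 0.0095. Discount each cash flow and weight by its period:
  t   CF        PV=CF/(1+0.0095)^t    t·PV
  1        62.50        61.9118        61.9118
  2        62.50        61.3292       122.6584
  3        62.50        60.7521       182.2562
  4        62.50        60.1804       240.7214
  5        62.50        59.6140       298.0701
  6        62.50        59.0530       354.3181
  7        62.50        58.4973       409.4810
  8        62.50        57.9468       463.5744
  9        62.50        57.4015       516.6133
  10    2,062.50     1,876.4229    18,764.2290
  Σ                  2,413.1090    21,413.8338
Price P = Σ PV = 2,413.1090.
Macaulay duration = Σ(t·PV) / P = 21,413.8338 / 2,413.1090 = 8.87396 half-year periods.
In years: 8.87396 / 2 = 4.43698 years.

4.437 years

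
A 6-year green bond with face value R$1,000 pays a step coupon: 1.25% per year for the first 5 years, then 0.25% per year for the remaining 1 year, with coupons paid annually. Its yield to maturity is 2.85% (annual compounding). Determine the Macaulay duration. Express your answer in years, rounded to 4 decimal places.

Periodic yield y = 0.0285. Discount each cash flow and weight by its year:
  t   CF        PV=CF/(1+0.0285)^t    t·PV
  1        12.50        12.1536        12.1536
  2        12.50        11.8168        23.6337
  3        12.50        11.4894        34.4682
  4        12.50        11.1710        44.6841
  5        12.50        10.8615        54.3073
  6     1,002.50       846.9516     5,081.7097
  Σ                    904.4440     5,250.9567
Price P = Σ PV = 904.4440.
Macaulay duration = Σ(t·PV) / P = 5,250.9567 / 904.4440 = 5.80573 years.

5.8057 years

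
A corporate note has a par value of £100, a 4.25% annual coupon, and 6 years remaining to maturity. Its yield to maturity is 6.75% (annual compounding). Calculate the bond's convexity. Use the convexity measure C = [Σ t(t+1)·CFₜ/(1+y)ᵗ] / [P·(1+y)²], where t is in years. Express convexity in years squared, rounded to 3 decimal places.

31.799

With y = 0.0675:
  t   CF        PV=CF/(1+0.0675)^t    t·PV        t(t+1)·PV
  1         4.25         3.9813         3.9813           7.9625
  2         4.25         3.7295         7.4590          22.3771
  3         4.25         3.4937        10.4811          41.9244
  4         4.25         3.2728        13.0911          65.4557
  5         4.25         3.0658        15.3292          91.9752
  6       104.25        70.4480       422.6881       2,958.8166
  Σ                     87.9911       473.0298       3,188.5116
P = 87.9911.
Convexity = Σ t(t+1)·PV / [P·(1+y)²] = 3,188.5116 / (87.9911 × 1.139556) = 31.79899.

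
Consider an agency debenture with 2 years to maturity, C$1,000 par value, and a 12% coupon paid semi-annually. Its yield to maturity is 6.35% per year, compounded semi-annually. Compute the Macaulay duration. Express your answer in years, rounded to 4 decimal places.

1.8453 years

Periodic yield y = 0.03175. Discount each cash flow and weight by its period:
  t   CF        PV=CF/(1+0.03175)^t    t·PV
  1        60.00        58.1536        58.1536
  2        60.00        56.3641       112.7281
  3        60.00        54.6296       163.8887
  4     1,060.00       935.4228     3,741.6912
  Σ                  1,104.5701     4,076.4617
Price P = Σ PV = 1,104.5701.
Macaulay duration = Σ(t·PV) / P = 4,076.4617 / 1,104.5701 = 3.69054 half-year periods.
In years: 3.69054 / 2 = 1.84527 years.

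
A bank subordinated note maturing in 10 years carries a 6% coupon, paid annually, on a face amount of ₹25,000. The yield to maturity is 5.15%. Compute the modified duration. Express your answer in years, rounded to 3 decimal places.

7.493 years

Periodic yield y = 0.0515. First find Macaulay duration:
  t   CF        PV=CF/(1+0.0515)^t    t·PV
  1     1,500.00     1,426.5335     1,426.5335
  2     1,500.00     1,356.6653     2,713.3305
  3     1,500.00     1,290.2190     3,870.6570
  4     1,500.00     1,227.0271     4,908.1084
  5     1,500.00     1,166.9302     5,834.6509
  6     1,500.00     1,109.7767     6,658.6601
  7     1,500.00     1,055.4224     7,387.9570
  8     1,500.00     1,003.7303     8,029.8426
  9     1,500.00       954.5700     8,591.1297
  10   26,500.00    16,038.1069   160,381.0689
  Σ                 26,628.9813   209,801.9386
P = 26,628.9813; Macaulay duration = 209,801.9386 / 26,628.9813 = 7.87871 years.
Modified duration = D_Mac / (1 + y) = 7.87871 / 1.0515 = 7.49283 years.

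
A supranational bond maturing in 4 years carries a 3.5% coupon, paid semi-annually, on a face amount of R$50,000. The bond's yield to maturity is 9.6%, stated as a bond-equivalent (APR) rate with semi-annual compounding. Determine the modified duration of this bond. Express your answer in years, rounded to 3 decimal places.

Periodic yield y = 0.048. First find Macaulay duration:
  t   CF        PV=CF/(1+0.048)^t    t·PV
  1       875.00       834.9237       834.9237
  2       875.00       796.6829     1,593.3658
  3       875.00       760.1936     2,280.5808
  4       875.00       725.3756     2,901.5023
  5       875.00       692.1523     3,460.7613
  6       875.00       660.4506     3,962.7038
  7       875.00       630.2010     4,411.4069
  8    50,875.00    34,963.4404   279,707.5235
  Σ                 40,063.4200   299,152.7679
P = 40,063.4200; Macaulay duration = 299,152.7679 / 40,063.4200 = 7.46698 half-year periods = 3.73349 years.
Modified duration = D_Mac / (1 + y) = 3.73349 / 1.048 = 3.56249 years.

3.562 years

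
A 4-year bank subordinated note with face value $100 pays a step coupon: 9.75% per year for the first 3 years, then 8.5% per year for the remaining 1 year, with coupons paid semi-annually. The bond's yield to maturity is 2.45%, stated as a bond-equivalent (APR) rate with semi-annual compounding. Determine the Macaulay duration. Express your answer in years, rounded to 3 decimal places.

Periodic yield y = 0.01225. Discount each cash flow and weight by its period:
  t   CF        PV=CF/(1+0.01225)^t    t·PV
  1        4.875         4.8160         4.8160
  2        4.875         4.7577         9.5154
  3        4.875         4.7001        14.1004
  4        4.875         4.6433        18.5731
  5        4.875         4.5871        22.9354
  6        4.875         4.5316        27.1894
  7        4.250         3.9028        27.3195
  8      104.250        94.5744       756.5955
  Σ                    126.5130       881.0447
Price P = Σ PV = 126.5130.
Macaulay duration = Σ(t·PV) / P = 881.0447 / 126.5130 = 6.96406 half-year periods.
In years: 6.96406 / 2 = 3.48203 years.

3.482 years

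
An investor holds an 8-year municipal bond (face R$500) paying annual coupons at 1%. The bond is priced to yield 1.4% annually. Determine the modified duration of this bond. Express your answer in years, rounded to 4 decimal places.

7.6164 years

Periodic yield y = 0.014. First find Macaulay duration:
  t   CF        PV=CF/(1+0.014)^t    t·PV
  1         5.00         4.9310         4.9310
  2         5.00         4.8629         9.7258
  3         5.00         4.7957        14.3872
  4         5.00         4.7295        18.9181
  5         5.00         4.6642        23.3212
  6         5.00         4.5998        27.5990
  7         5.00         4.5363        31.7543
  8       505.00       451.8432     3,614.7455
  Σ                    484.9627     3,745.3821
P = 484.9627; Macaulay duration = 3,745.3821 / 484.9627 = 7.72303 years.
Modified duration = D_Mac / (1 + y) = 7.72303 / 1.014 = 7.61640 years.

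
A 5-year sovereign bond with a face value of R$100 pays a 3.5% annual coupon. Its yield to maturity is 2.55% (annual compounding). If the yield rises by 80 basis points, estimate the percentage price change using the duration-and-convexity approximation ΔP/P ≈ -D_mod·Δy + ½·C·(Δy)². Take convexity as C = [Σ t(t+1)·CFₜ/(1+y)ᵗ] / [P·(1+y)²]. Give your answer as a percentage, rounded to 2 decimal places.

With y = 0.0255:
  t   CF        PV=CF/(1+0.0255)^t    t·PV        t(t+1)·PV
  1         3.50         3.4130         3.4130           6.8259
  2         3.50         3.3281         6.6562          19.9686
  3         3.50         3.2453         9.7360          38.9442
  4         3.50         3.1646        12.6586          63.2930
  5       103.50        91.2561       456.2806       2,737.6838
  Σ                    104.4072       488.7444       2,866.7154
P = 104.4072; D_Mac = 4.68114 yrs; D_mod = 4.56474 yrs; C = 26.10856.
Duration effect: -4.56474 × (+0.008) = -0.036518
Convexity effect: 0.5 × 26.10856 × (0.008)² = +0.0008355
ΔP/P ≈ -0.036518 + 0.0008355 = -0.035682 = -3.5682%.

-3.57%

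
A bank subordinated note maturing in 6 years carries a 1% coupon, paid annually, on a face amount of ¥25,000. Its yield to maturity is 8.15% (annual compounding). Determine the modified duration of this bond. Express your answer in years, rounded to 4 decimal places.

5.3749 years

Periodic yield y = 0.0815. First find Macaulay duration:
  t   CF        PV=CF/(1+0.0815)^t    t·PV
  1       250.00       231.1604       231.1604
  2       250.00       213.7406       427.4811
  3       250.00       197.6334       592.9003
  4       250.00       182.7401       730.9605
  5       250.00       168.9691       844.8457
  6    25,250.00    15,779.8271    94,678.9625
  Σ                 16,774.0708    97,506.3106
P = 16,774.0708; Macaulay duration = 97,506.3106 / 16,774.0708 = 5.81292 years.
Modified duration = D_Mac / (1 + y) = 5.81292 / 1.0815 = 5.37487 years.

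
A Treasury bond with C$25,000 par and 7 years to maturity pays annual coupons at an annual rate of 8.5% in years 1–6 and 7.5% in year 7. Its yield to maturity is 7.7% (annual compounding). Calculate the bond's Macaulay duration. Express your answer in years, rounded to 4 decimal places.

5.5780 years

Periodic yield y = 0.077. Discount each cash flow and weight by its year:
  t   CF        PV=CF/(1+0.077)^t    t·PV
  1     2,125.00     1,973.0734     1,973.0734
  2     2,125.00     1,832.0087     3,664.0174
  3     2,125.00     1,701.0294     5,103.0883
  4     2,125.00     1,579.4145     6,317.6580
  5     2,125.00     1,466.4944     7,332.4722
  6     2,125.00     1,361.6476     8,169.8854
  7    26,875.00    15,989.6350   111,927.4449
  Σ                 25,903.3029   144,487.6395
Price P = Σ PV = 25,903.3029.
Macaulay duration = Σ(t·PV) / P = 144,487.6395 / 25,903.3029 = 5.57796 years.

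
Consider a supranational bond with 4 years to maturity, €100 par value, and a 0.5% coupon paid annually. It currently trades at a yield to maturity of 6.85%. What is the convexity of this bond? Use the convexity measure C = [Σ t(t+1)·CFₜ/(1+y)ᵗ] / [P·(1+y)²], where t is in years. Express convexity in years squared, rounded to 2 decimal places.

17.32

With y = 0.0685:
  t   CF        PV=CF/(1+0.0685)^t    t·PV        t(t+1)·PV
  1         0.50         0.4679         0.4679           0.9359
  2         0.50         0.4379         0.8759           2.6277
  3         0.50         0.4099         1.2296           4.9184
  4       100.50        77.1024       308.4096       1,542.0482
  Σ                     78.4182       310.9831       1,550.5302
P = 78.4182.
Convexity = Σ t(t+1)·PV / [P·(1+y)²] = 1,550.5302 / (78.4182 × 1.141692) = 17.31867.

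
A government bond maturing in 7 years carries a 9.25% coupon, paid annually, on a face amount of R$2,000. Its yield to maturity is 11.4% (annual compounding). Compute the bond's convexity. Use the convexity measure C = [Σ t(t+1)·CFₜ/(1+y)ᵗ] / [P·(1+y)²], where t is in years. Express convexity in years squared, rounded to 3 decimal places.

With y = 0.114:
  t   CF        PV=CF/(1+0.114)^t    t·PV        t(t+1)·PV
  1       185.00       166.0682       166.0682         332.1364
  2       185.00       149.0738       298.1476         894.4429
  3       185.00       133.8185       401.4555       1,605.8220
  4       185.00       120.1243       480.4973       2,402.4865
  5       185.00       107.8315       539.1577       3,234.9460
  6       185.00        96.7967       580.7802       4,065.4617
  7     2,185.00     1,026.2546     7,183.7820      57,470.2561
  Σ                  1,799.9677     9,649.8886      70,005.5516
P = 1,799.9677.
Convexity = Σ t(t+1)·PV / [P·(1+y)²] = 70,005.5516 / (1,799.9677 × 1.240996) = 31.33988.

31.340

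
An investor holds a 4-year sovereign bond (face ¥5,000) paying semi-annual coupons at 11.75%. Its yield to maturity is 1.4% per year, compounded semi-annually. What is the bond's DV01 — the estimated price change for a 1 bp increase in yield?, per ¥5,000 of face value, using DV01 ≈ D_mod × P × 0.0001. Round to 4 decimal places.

Periodic yield y = 0.007.
  t   CF        PV=CF/(1+0.007)^t    t·PV
  1       293.75       291.7080       291.7080
  2       293.75       289.6803       579.3606
  3       293.75       287.6666       862.9998
  4       293.75       285.6669     1,142.6678
  5       293.75       283.6812     1,418.4059
  6       293.75       281.7092     1,690.2553
  7       293.75       279.7510     1,958.2567
  8     5,293.75     5,006.4244    40,051.3953
  Σ                  7,006.2876    47,995.0494
P = 7,006.2876; D_Mac = 6.85028 half-year periods = 3.42514 yrs; D_mod = 3.40133 yrs.
DV01 ≈ 3.40133 × 7,006.2876 × 0.0001 = 2.383071.

¥2.3831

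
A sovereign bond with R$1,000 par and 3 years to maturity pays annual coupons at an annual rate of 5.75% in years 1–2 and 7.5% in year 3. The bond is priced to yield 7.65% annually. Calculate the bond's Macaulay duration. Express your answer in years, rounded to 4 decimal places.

Periodic yield y = 0.0765. Discount each cash flow and weight by its year:
  t   CF        PV=CF/(1+0.0765)^t    t·PV
  1        57.50        53.4138        53.4138
  2        57.50        49.6181        99.2361
  3     1,075.00       861.7204     2,585.1611
  Σ                    964.7523     2,737.8111
Price P = Σ PV = 964.7523.
Macaulay duration = Σ(t·PV) / P = 2,737.8111 / 964.7523 = 2.83784 years.

2.8378 years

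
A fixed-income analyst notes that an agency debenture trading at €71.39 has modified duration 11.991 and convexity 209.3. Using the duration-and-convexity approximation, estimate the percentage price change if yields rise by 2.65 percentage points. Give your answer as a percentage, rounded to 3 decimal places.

Duration effect: -D_mod·Δy = -11.991 × (+0.0265) = -0.3177615
Convexity effect: ½·C·(Δy)² = 0.5 × 209.3 × (0.0265)² = +0.0734904625
ΔP/P ≈ -0.3177615 + 0.0734904625 = -0.2442710375
= -24.42710375%.

-24.427%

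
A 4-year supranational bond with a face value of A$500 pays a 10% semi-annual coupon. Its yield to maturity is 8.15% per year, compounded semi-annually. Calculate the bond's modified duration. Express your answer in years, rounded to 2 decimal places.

Periodic yield y = 0.04075. First find Macaulay duration:
  t   CF        PV=CF/(1+0.04075)^t    t·PV
  1        25.00        24.0211        24.0211
  2        25.00        23.0806        46.1612
  3        25.00        22.1769        66.5307
  4        25.00        21.3086        85.2343
  5        25.00        20.4742       102.3712
  6        25.00        19.6726       118.0355
  7        25.00        18.9023       132.3162
  8       525.00       381.4064     3,051.2510
  Σ                    531.0427     3,625.9213
P = 531.0427; Macaulay duration = 3,625.9213 / 531.0427 = 6.82793 half-year periods = 3.41396 years.
Modified duration = D_Mac / (1 + y) = 3.41396 / 1.04075 = 3.28029 years.

3.28 years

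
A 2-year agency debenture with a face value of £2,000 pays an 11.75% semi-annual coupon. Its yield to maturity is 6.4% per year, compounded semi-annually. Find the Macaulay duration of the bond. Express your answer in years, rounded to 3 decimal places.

Periodic yield y = 0.032. Discount each cash flow and weight by its period:
  t   CF        PV=CF/(1+0.032)^t    t·PV
  1       117.50       113.8566       113.8566
  2       117.50       110.3262       220.6523
  3       117.50       106.9052       320.7156
  4     2,117.50     1,866.8294     7,467.3176
  Σ                  2,197.9173     8,122.5420
Price P = Σ PV = 2,197.9173.
Macaulay duration = Σ(t·PV) / P = 8,122.5420 / 2,197.9173 = 3.69556 half-year periods.
In years: 3.69556 / 2 = 1.84778 years.

1.848 years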